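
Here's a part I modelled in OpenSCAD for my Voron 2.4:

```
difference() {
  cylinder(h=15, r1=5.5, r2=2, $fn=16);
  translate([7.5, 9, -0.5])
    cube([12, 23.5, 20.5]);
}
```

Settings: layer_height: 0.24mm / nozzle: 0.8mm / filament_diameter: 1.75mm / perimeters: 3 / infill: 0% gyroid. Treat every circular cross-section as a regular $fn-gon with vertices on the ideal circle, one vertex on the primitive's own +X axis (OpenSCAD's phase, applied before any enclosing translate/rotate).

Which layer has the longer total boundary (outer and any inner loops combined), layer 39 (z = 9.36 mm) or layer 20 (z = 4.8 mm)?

layer 20 (z = 4.8 mm)

Layer 39 (z = 9.36): the cone: at t=0.624 of its height the radius interpolates to r₁+(r₂−r₁)t = 3.316, giving a regular 16-gon of that circumradius (perimeter = 2·16·3.316·sin(180°/16) = 20.70 mm); the cube at (7.5, 9) (footprint 12×23.5) is included at this height (perimeter 71.00 mm); After the difference (first − rest): starting from the cone, the 12×23.5 cube at (7.5, 9) misses the remaining region (no effect) — boundary = 20.70 mm. So its perimeter = 20.70 mm. Layer 20 (z = 4.8): the cone contributes a regular 16-gon of circumradius 4.380 (interpolated between r1=5.5 and r2=2 at t=0.320) (perimeter = 2·16·4.380·sin(180°/16) = 27.34 mm); the cube at (7.5, 9) is present — its section is the full 12×23.5 rectangle (perimeter 71.00 mm); After the difference (first − rest): starting from the cone, the 12×23.5 cube at (7.5, 9) misses the remaining region (no effect) — boundary = 27.34 mm. So its perimeter = 27.34 mm. Layer 20 is larger (27.34 vs 20.70 mm).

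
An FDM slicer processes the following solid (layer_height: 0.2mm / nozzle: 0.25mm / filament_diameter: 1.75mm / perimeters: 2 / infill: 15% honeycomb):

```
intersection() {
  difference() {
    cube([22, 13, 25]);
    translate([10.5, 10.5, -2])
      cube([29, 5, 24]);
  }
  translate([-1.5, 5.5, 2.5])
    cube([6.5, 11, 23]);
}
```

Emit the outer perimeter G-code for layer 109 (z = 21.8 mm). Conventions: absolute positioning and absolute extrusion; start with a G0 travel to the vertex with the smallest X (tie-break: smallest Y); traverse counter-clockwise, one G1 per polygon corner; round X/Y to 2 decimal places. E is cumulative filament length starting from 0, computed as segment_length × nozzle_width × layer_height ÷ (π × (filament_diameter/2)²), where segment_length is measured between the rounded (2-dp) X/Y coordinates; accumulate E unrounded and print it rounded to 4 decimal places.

G0 X0.00 Y5.50 Z21.80
G1 X5.00 Y5.50 E0.1039
G1 X5.00 Y13.00 E0.2598
G1 X0.00 Y13.00 E0.3638
G1 X0.00 Y5.50 E0.5197

At z = 21.8 mm: the 22×13 cube contributes its full rectangle; the 29×5 cube at (10.5, 10.5) contributes its full rectangle; Taking the first minus the rest: starting from the 22×13 cube, the 29×5 cube at (10.5, 10.5) partially overlaps it — only the 28.75 mm² overlap (of its 145.00 mm²) is removed, clipping the outline — 1 connected region; the cube at (-1.5, 5.5) is present — its section is the full 6.5×11 rectangle; After intersecting: the 6.5×11 cube at (-1.5, 5.5) partially overlaps that combined region; clipping to the common part keeps 37.50 mm² — 1 connected region. The outline is a single polygon with 4 vertices. Extrusion per mm of travel: 0.25 × 0.2 / (π × 0.875²) = 0.020788. Accumulating E over each segment gives final E = 0.5197.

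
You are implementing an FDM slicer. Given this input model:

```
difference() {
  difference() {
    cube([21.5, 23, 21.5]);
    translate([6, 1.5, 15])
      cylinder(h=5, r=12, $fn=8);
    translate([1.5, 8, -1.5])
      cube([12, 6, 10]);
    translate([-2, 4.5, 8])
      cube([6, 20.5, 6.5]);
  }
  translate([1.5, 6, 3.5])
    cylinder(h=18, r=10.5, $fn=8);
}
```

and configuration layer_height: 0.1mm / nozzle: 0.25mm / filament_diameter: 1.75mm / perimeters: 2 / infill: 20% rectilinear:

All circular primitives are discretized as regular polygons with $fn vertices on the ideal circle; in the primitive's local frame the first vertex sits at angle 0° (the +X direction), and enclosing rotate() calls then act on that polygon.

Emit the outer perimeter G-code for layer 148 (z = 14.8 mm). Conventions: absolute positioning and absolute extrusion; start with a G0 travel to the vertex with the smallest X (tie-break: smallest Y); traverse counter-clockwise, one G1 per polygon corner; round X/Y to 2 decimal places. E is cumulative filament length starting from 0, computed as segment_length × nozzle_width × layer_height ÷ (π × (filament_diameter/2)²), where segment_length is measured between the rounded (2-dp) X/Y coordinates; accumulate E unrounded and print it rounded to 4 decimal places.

G0 X0.00 Y15.88 Z14.80
G1 X1.50 Y16.50 E0.0169
G1 X8.92 Y13.42 E0.1004
G1 X12.00 Y6.00 E0.1839
G1 X9.51 Y0.00 E0.2514
G1 X21.50 Y0.00 E0.3760
G1 X21.50 Y23.00 E0.6151
G1 X0.00 Y23.00 E0.8385
G1 X0.00 Y15.88 E0.9125

At z = 14.8 mm: the cube (footprint 21.5×23) is included at this height; the cylinder at (6, 1.5) is absent (z outside [15, 20]); the cube at (1.5, 8) does not reach this height (z outside [-1.5, 8.5]); the cube at (-2, 4.5) is not intersected at this z (z outside [8, 14.5]); After the difference (first − rest): none of the subtracted shapes is present at this height, so the 21.5×23 cube is unchanged — 1 connected region; the r=10.5 cylinder at (1.5, 6) gives a regular 8-gon of circumradius 10.5 (constant along its height); Taking the first minus the rest: starting from the result so far, the r=10.5 cylinder at (1.5, 6) partially overlaps it — only the 157.79 mm² overlap (of its 311.83 mm²) is removed, clipping the outline — 1 connected region. The outline is a single polygon with 8 vertices. Extrusion per mm of travel: 0.25 × 0.1 / (π × 0.875²) = 0.010394. Accumulating E over each segment gives final E = 0.9125.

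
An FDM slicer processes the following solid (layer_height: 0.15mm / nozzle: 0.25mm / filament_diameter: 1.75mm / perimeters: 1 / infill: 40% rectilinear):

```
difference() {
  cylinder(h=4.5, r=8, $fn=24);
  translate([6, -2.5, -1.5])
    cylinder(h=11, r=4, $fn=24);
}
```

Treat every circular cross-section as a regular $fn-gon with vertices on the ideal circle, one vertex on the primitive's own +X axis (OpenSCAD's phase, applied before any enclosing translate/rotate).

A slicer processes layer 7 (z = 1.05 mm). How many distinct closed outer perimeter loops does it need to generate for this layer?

1

At z = 1.05 mm: the r=8 cylinder contributes a regular 24-gon of circumradius 8; the r=4 cylinder at (6, -2.5) gives a regular 24-gon of circumradius 4 (constant along its height); After the difference (first − rest): starting from the r=8 cylinder, the r=4 cylinder at (6, -2.5) partially overlaps it — only the 33.66 mm² overlap (of its 49.69 mm²) is removed, clipping the outline — 1 connected region. The result has 1 disconnected region.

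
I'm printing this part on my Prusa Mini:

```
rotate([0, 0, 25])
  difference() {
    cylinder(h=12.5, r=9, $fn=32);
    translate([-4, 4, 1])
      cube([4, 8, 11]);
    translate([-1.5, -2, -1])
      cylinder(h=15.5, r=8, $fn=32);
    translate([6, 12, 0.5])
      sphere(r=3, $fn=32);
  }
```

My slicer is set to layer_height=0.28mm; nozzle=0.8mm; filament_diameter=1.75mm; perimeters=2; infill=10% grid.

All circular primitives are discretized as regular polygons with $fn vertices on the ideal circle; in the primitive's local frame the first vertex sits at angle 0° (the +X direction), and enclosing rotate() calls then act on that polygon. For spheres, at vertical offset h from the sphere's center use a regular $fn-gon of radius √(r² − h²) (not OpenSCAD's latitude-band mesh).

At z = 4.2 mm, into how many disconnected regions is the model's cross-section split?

At z = 4.2 mm: the r=9 cylinder contributes a regular 32-gon of circumradius 9; the cube at (-4, 4) is present — its section is the full 4×8 rectangle; the cylinder at (-1.5, -2): section is a regular 32-gon, circumradius r=8; the sphere at (6, 12) does not reach this height (|z−center|=3.700 > r=3); Taking the first minus the rest: starting from the r=9 cylinder, the 4×8 cube at (-4, 4) partially overlaps it — only the 18.66 mm² overlap (of its 32.00 mm²) is removed, clipping the outline; the r=8 cylinder at (-1.5, -2) partially overlaps it — only the 173.15 mm² overlap (of its 199.77 mm²) is removed, clipping the outline — 2 connected regions; (whole slice rotated 25° about Z — lengths, areas and connectivity unchanged). The result has 2 disconnected regions.

2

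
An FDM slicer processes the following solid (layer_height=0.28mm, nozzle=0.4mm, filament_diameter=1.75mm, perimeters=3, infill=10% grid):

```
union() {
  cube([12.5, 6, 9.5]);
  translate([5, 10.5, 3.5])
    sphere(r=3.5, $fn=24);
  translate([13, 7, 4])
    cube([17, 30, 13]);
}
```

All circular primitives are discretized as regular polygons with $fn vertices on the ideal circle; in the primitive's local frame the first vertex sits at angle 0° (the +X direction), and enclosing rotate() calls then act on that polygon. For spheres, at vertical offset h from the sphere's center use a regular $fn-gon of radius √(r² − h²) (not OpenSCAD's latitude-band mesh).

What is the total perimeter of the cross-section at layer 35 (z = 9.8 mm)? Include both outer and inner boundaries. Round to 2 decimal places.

94.00 mm

At z = 9.8 mm: the cube does not reach this height (z outside [0, 9.5]); the sphere at (5, 10.5) does not reach this height (|z−center|=6.300 > r=3.5); the cube at (13, 7) (footprint 17×30) is included at this height (perimeter 94.00 mm); Merging all regions: only the 17×30 cube at (13, 7) is present, so the union is just that shape — boundary = 94.00 mm. Overall, the cross-section is a single solid region. Total boundary length (outer) = 94.00 mm.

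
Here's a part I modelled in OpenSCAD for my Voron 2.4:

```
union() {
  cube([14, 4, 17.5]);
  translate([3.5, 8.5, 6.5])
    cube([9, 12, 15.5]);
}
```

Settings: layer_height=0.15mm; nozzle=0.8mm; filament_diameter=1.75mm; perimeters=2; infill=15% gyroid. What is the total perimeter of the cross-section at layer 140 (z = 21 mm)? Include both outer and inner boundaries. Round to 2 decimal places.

42.00 mm

At z = 21 mm: the cube is not intersected at this z (z outside [0, 17.5]); the 9×12 cube at (3.5, 8.5) contributes its full rectangle (perimeter 42.00 mm); Merging all regions: only the 9×12 cube at (3.5, 8.5) is present, so the union is just that shape — boundary = 42.00 mm. Overall, the cross-section is a single solid region. Total boundary length (outer) = 42.00 mm.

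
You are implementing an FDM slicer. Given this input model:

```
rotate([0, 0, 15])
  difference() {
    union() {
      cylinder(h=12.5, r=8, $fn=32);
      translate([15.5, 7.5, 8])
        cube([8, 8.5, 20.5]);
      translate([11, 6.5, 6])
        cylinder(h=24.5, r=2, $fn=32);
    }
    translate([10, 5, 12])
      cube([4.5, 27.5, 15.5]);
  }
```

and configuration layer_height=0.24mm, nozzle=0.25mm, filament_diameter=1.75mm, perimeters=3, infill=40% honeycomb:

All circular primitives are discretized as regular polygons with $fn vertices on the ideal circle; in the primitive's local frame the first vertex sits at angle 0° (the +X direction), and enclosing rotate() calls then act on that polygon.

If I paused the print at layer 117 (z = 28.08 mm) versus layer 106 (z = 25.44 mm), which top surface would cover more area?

layer 117 (z = 28.08 mm)

Layer 117 (z = 28.08): the cylinder is not intersected at this z (z outside [0, 12.5]); the cube at (15.5, 7.5) is present — its section is the full 8×8.5 rectangle (area 68.00 mm²); the r=2 cylinder at (11, 6.5) gives a regular 32-gon of circumradius 2 (constant along its height) (area = (32/2)·2.000²·sin(360°/32) = 12.49 mm²); Merging all regions: the 2 present regions are separate (no shared area or edge), so areas and boundary lengths simply add and each stays a separate island — area = 80.49 mm²; the cube at (10, 5) does not reach this height (z outside [12, 27.5]); After the difference (first − rest): none of the subtracted shapes is present at this height, so that combined region is unchanged — area = 80.49 mm²; (whole slice rotated 15° about Z — lengths, areas and connectivity unchanged). So its area = 80.49 mm². Layer 106 (z = 25.44): the cylinder does not reach this height (z outside [0, 12.5]); the cube at (15.5, 7.5) (footprint 8×8.5) is included at this height (area 68.00 mm²); the r=2 cylinder at (11, 6.5) contributes a regular 32-gon of circumradius 2 (area = (32/2)·2.000²·sin(360°/32) = 12.49 mm²); Merging all regions: the 2 present regions are separate (no shared area or edge), so areas and boundary lengths simply add and each stays a separate island — area = 80.49 mm²; the 4.5×27.5 cube at (10, 5) contributes its full rectangle (area 123.75 mm²); Taking the first minus the rest: starting from that combined region (80.49 mm²), the 4.5×27.5 cube at (10, 5) partially overlaps it — only the 9.21 mm² overlap (of its 123.75 mm²) is removed, clipping the outline — area = 71.28 mm²; (whole slice rotated 15° about Z — lengths, areas and connectivity unchanged). So its area = 71.28 mm². Layer 117 is larger (80.49 vs 71.28 mm²).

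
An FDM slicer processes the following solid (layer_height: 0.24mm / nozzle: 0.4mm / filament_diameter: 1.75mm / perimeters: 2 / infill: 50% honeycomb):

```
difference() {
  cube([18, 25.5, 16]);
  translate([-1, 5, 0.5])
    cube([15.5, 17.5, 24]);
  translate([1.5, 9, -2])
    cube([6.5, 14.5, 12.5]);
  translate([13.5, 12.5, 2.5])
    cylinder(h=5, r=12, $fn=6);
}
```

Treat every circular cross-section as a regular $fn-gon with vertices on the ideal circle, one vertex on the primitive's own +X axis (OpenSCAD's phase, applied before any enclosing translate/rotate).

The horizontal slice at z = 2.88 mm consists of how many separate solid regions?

2

At z = 2.88 mm: the cube (footprint 18×25.5) is included at this height; the cube at (-1, 5) (footprint 15.5×17.5) is included at this height; the 6.5×14.5 cube at (1.5, 9) contributes its full rectangle; the r=12 cylinder at (13.5, 12.5) gives a regular 6-gon of circumradius 12 (constant along its height); After the difference (first − rest): starting from the 18×25.5 cube, the 15.5×17.5 cube at (-1, 5) partially overlaps it — only the 253.75 mm² overlap (of its 271.25 mm²) is removed, clipping the outline; the 6.5×14.5 cube at (1.5, 9) partially overlaps it — only the 6.50 mm² overlap (of its 94.25 mm²) is removed, clipping the outline; the r=12 cylinder at (13.5, 12.5) partially overlaps it — only the 97.96 mm² overlap (of its 374.12 mm²) is removed, clipping the outline — 2 connected regions. The result has 2 disconnected regions.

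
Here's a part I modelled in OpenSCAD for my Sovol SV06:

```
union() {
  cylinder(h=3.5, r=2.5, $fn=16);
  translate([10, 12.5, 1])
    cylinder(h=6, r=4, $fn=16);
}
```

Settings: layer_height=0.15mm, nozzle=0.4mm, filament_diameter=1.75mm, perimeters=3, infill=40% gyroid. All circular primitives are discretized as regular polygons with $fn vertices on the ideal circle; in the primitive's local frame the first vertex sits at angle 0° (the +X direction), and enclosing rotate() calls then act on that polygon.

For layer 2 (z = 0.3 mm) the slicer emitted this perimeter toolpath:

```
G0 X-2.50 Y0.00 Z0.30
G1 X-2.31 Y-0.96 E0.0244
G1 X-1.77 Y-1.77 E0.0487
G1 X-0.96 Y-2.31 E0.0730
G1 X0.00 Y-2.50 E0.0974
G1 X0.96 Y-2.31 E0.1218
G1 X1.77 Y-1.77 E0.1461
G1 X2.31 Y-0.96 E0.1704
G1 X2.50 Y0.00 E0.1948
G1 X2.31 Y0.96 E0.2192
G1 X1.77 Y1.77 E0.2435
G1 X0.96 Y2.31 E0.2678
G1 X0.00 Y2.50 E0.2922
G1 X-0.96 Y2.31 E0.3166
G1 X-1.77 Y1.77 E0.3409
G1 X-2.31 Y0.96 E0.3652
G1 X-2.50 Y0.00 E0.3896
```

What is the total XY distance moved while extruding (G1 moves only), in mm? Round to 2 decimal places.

15.62 mm

Sum the Euclidean lengths of each G1 segment: total = 15.62 mm.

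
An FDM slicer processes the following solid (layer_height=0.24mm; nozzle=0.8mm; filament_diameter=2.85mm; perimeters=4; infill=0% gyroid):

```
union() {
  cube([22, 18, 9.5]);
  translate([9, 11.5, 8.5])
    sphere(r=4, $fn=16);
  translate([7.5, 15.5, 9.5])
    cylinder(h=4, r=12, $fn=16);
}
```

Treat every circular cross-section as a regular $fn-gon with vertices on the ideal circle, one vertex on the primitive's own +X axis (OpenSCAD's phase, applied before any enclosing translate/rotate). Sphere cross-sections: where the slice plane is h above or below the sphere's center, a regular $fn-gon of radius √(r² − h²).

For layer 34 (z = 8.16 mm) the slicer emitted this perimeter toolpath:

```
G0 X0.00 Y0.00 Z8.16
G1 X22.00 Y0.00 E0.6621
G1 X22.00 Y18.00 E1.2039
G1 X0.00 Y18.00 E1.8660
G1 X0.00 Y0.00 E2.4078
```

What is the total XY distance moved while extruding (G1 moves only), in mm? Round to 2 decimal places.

Sum the Euclidean lengths of each G1 segment: total = 80.00 mm.

80.00 mm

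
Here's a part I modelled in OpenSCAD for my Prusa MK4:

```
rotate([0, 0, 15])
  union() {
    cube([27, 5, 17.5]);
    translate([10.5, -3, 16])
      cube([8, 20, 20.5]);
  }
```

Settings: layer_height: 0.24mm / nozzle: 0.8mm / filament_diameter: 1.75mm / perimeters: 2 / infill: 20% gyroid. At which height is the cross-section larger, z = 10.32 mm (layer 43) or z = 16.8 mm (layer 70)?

Layer 43 (z = 10.32): the 27×5 cube contributes its full rectangle (area 135.00 mm²); the cube at (10.5, -3) is not intersected at this z (z outside [16, 36.5]); Merging all regions: only the 27×5 cube is present, so the union is just that shape — area = 135.00 mm²; (rotated 15° about Z; rotation is an isometry so areas/perimeters/island counts are preserved). So its area = 135.00 mm². Layer 70 (z = 16.8): the cube is present — its section is the full 27×5 rectangle (area 135.00 mm²); the cube at (10.5, -3) is present — its section is the full 8×20 rectangle (area 160.00 mm²); Combining (union): the regions partially overlap — summed areas 295.00 mm² minus the doubly-counted overlap 40.00 mm² gives 255.00 mm² — area = 255.00 mm²; (whole slice rotated 15° about Z — lengths, areas and connectivity unchanged). So its area = 255.00 mm². Layer 70 is larger (255.00 vs 135.00 mm²).

layer 70 (z = 16.8 mm)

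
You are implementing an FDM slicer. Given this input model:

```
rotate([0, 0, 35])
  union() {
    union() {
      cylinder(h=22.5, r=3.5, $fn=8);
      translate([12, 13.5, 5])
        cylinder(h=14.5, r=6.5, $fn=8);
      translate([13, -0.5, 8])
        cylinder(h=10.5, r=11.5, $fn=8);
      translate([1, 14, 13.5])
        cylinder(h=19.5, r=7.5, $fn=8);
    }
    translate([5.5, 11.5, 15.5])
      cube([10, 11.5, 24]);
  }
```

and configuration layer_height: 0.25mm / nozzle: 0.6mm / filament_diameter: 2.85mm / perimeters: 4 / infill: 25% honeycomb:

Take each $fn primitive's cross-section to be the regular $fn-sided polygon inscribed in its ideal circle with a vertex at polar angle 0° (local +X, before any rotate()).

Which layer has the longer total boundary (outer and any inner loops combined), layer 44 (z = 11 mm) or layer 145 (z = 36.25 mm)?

Layer 44 (z = 11): the r=3.5 cylinder contributes a regular 8-gon of circumradius 3.5 (perimeter = 2·8·3.500·sin(180°/8) = 21.43 mm); the cylinder at (12, 13.5): section is a regular 8-gon, circumradius r=6.5 (perimeter = 2·8·6.500·sin(180°/8) = 39.80 mm); the r=11.5 cylinder at (13, -0.5) contributes a regular 8-gon of circumradius 11.5 (perimeter = 2·8·11.500·sin(180°/8) = 70.41 mm); the cylinder at (1, 14) is not intersected at this z (z outside [13.5, 33]); Merging all regions: the regions partially overlap (shared area 23.72 mm²), so the edge portions inside another operand are dropped and the merged outline is re-measured after clipping — boundary = 101.28 mm; the cube at (5.5, 11.5) is absent (z outside [15.5, 39.5]); Merging all regions: only that combined region is present, so the union is just that shape — boundary = 101.28 mm; (whole slice rotated 35° about Z — lengths, areas and connectivity unchanged). So its perimeter = 101.28 mm. Layer 145 (z = 36.25): the cylinder is absent (z outside [0, 22.5]); the cylinder at (12, 13.5) does not reach this height (z outside [5, 19.5]); the cylinder at (13, -0.5) does not reach this height (z outside [8, 18.5]); the cylinder at (1, 14) is not intersected at this z (z outside [13.5, 33]); Combining (union): nothing is present at this height; the cube at (5.5, 11.5) (footprint 10×11.5) is included at this height (perimeter 43.00 mm); Taking the union: only the 10×11.5 cube at (5.5, 11.5) is present, so the union is just that shape — boundary = 43.00 mm; (rotated 35° about Z; rotation is an isometry so areas/perimeters/island counts are preserved). So its perimeter = 43.00 mm. Layer 44 is larger (101.28 vs 43.00 mm).

layer 44 (z = 11 mm)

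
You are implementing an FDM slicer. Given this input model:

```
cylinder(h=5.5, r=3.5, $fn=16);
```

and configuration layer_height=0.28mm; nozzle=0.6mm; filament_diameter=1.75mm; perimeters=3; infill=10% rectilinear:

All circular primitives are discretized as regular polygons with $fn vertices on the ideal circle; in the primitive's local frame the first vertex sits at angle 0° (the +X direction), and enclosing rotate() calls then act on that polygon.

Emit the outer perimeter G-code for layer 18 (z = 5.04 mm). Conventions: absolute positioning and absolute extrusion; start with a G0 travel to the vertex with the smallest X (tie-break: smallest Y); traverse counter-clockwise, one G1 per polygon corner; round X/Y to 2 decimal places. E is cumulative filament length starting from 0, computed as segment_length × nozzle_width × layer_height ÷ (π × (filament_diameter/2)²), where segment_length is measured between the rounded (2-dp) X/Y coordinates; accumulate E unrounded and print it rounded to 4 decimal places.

G0 X-3.50 Y0.00 Z5.04
G1 X-3.23 Y-1.34 E0.0955
G1 X-2.47 Y-2.47 E0.1906
G1 X-1.34 Y-3.23 E0.2857
G1 X0.00 Y-3.50 E0.3812
G1 X1.34 Y-3.23 E0.4767
G1 X2.47 Y-2.47 E0.5718
G1 X3.23 Y-1.34 E0.6669
G1 X3.50 Y0.00 E0.7624
G1 X3.23 Y1.34 E0.8578
G1 X2.47 Y2.47 E0.9530
G1 X1.34 Y3.23 E1.0481
G1 X0.00 Y3.50 E1.1436
G1 X-1.34 Y3.23 E1.2390
G1 X-2.47 Y2.47 E1.3341
G1 X-3.23 Y1.34 E1.4293
G1 X-3.50 Y0.00 E1.5247

At z = 5.04 mm: the r=3.5 cylinder contributes a regular 16-gon of circumradius 3.5. The outline is a single polygon with 16 vertices. Extrusion per mm of travel: 0.6 × 0.28 / (π × 0.875²) = 0.069846. Accumulating E over each segment gives final E = 1.5247.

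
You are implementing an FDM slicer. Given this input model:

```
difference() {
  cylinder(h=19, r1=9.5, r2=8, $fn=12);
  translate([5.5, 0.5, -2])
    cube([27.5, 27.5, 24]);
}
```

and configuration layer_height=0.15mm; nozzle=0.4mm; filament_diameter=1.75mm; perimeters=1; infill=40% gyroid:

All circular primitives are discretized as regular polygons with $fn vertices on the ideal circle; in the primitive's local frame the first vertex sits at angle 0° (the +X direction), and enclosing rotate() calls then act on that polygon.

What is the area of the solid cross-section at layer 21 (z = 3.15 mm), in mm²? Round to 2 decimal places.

240.96 mm²

At z = 3.15 mm: the cone contributes a regular 12-gon of circumradius 9.251 (interpolated between r1=9.5 and r2=8 at t=0.166) (area = (12/2)·9.251²·sin(360°/12) = 256.76 mm²); the cube at (5.5, 0.5) (footprint 27.5×27.5) is included at this height (area 756.25 mm²); Subtracting the remaining from the first: starting from the cone (256.76 mm²), the 27.5×27.5 cube at (5.5, 0.5) partially overlaps it — only the 15.80 mm² overlap (of its 756.25 mm²) is removed, clipping the outline — area = 240.96 mm². Overall, the cross-section is a single solid region. Net area = 240.96 mm².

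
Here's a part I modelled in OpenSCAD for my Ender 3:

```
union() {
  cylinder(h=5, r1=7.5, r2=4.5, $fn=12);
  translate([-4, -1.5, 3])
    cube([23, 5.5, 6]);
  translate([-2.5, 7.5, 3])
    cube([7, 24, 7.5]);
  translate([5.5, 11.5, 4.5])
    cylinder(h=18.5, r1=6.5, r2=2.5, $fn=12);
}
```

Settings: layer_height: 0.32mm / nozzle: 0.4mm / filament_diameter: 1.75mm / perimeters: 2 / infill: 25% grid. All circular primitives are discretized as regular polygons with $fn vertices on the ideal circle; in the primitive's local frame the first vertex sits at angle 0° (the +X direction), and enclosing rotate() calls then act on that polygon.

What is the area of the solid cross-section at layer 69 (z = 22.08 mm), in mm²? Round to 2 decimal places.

21.85 mm²

At z = 22.08 mm: the cone does not reach this height (z outside [0, 5]); the cube at (-4, -1.5) is absent (z outside [3, 9]); the cube at (-2.5, 7.5) is not intersected at this z (z outside [3, 10.5]); the cone at (5.5, 11.5): at t=0.950 of its height the radius interpolates to r₁+(r₂−r₁)t = 2.699, giving a regular 12-gon of that circumradius (area = (12/2)·2.699²·sin(360°/12) = 21.85 mm²); Taking the union: only the cone at (5.5, 11.5) is present, so the union is just that shape — area = 21.85 mm². Overall, the cross-section is a single solid region. Net area = 21.85 mm².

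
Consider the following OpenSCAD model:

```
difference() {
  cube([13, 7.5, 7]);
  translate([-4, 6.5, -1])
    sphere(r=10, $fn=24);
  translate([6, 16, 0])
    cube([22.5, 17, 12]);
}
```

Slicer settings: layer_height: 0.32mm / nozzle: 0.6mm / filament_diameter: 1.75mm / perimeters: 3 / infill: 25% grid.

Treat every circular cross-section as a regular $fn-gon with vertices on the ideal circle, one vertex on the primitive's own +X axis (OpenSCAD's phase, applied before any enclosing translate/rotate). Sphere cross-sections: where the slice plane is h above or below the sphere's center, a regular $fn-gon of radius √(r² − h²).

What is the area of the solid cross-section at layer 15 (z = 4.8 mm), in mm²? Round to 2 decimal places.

At z = 4.8 mm: the cube is present — its section is the full 13×7.5 rectangle (area 97.50 mm²); the sphere at (-4, 6.5): section is a regular 24-gon, circumradius = √(r²−h²) = √(10²−5.8²) = 8.146 (area = (24/2)·8.146²·sin(360°/24) = 206.10 mm²); the 22.5×17 cube at (6, 16) contributes its full rectangle (area 382.50 mm²); Subtracting the remaining from the first: starting from the 13×7.5 cube (97.50 mm²), the r=10 sphere at (-4, 6.5) partially overlaps it — only the 24.34 mm² overlap (of its 206.10 mm²) is removed, clipping the outline; the 22.5×17 cube at (6, 16) misses the remaining region (no effect) — area = 73.16 mm². Overall, the cross-section is a single solid region. Net area = 73.16 mm².

73.16 mm²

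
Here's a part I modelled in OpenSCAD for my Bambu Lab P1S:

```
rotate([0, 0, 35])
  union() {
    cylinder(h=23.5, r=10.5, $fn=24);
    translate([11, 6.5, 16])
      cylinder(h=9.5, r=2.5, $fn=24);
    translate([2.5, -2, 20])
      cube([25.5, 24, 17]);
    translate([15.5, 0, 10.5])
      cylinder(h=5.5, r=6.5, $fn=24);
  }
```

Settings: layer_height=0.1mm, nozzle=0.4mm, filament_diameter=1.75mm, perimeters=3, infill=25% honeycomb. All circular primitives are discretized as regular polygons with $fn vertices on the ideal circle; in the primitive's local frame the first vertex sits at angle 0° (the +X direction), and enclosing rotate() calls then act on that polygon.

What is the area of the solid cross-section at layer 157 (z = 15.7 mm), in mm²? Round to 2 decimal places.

467.44 mm²

At z = 15.7 mm: the r=10.5 cylinder contributes a regular 24-gon of circumradius 10.5 (area = (24/2)·10.500²·sin(360°/24) = 342.42 mm²); the cylinder at (11, 6.5) is absent (z outside [16, 25.5]); the cube at (2.5, -2) does not reach this height (z outside [20, 37]); the r=6.5 cylinder at (15.5, 0) gives a regular 24-gon of circumradius 6.5 (constant along its height) (area = (24/2)·6.500²·sin(360°/24) = 131.22 mm²); Combining (union): the regions partially overlap — summed areas 473.64 mm² minus the doubly-counted overlap 6.20 mm² gives 467.44 mm² — area = 467.44 mm²; (whole slice rotated 35° about Z — lengths, areas and connectivity unchanged). Overall, the cross-section is a single solid region. Net area = 467.44 mm².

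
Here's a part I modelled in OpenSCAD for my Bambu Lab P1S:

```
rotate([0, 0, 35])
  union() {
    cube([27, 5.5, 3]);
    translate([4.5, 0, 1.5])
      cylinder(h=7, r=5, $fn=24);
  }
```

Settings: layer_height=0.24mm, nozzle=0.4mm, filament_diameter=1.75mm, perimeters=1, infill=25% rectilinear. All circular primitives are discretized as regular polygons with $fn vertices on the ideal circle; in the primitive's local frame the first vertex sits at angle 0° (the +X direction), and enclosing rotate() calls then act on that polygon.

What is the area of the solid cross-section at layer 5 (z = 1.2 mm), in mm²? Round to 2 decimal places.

At z = 1.2 mm: the cube (footprint 27×5.5) is included at this height (area 148.50 mm²); the cylinder at (4.5, 0) is not intersected at this z (z outside [1.5, 8.5]); Taking the union: only the 27×5.5 cube is present, so the union is just that shape — area = 148.50 mm²; (whole slice rotated 35° about Z — lengths, areas and connectivity unchanged). Overall, the cross-section is a single solid region. Net area = 148.50 mm².

148.50 mm²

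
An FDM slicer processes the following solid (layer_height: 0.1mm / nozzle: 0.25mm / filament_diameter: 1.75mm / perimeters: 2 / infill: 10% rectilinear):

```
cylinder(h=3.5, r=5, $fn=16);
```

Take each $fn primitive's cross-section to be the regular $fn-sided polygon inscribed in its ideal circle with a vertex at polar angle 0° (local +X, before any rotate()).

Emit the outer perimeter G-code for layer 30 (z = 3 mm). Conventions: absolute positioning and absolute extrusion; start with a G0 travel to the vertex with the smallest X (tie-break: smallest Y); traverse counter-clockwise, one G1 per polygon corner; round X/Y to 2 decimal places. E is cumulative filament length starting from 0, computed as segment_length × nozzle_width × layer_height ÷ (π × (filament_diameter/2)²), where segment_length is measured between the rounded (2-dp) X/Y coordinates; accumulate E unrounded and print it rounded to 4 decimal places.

At z = 3 mm: the cylinder: section is a regular 16-gon, circumradius r=5. The outline is a single polygon with 16 vertices. Extrusion per mm of travel: 0.25 × 0.1 / (π × 0.875²) = 0.010394. Accumulating E over each segment gives final E = 0.3245.

G0 X-5.00 Y0.00 Z3.00
G1 X-4.62 Y-1.91 E0.0202
G1 X-3.54 Y-3.54 E0.0406
G1 X-1.91 Y-4.62 E0.0609
G1 X0.00 Y-5.00 E0.0811
G1 X1.91 Y-4.62 E0.1014
G1 X3.54 Y-3.54 E0.1217
G1 X4.62 Y-1.91 E0.1420
G1 X5.00 Y0.00 E0.1623
G1 X4.62 Y1.91 E0.1825
G1 X3.54 Y3.54 E0.2028
G1 X1.91 Y4.62 E0.2231
G1 X0.00 Y5.00 E0.2434
G1 X-1.91 Y4.62 E0.2636
G1 X-3.54 Y3.54 E0.2840
G1 X-4.62 Y1.91 E0.3043
G1 X-5.00 Y0.00 E0.3245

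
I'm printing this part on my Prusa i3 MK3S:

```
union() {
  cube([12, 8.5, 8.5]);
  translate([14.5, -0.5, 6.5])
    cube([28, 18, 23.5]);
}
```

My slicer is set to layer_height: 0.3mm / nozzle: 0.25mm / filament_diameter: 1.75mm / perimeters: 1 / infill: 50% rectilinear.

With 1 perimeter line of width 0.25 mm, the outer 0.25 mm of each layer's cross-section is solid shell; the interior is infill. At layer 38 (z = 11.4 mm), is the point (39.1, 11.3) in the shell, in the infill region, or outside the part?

At z = 11.4 mm: the cube is not intersected at this z (z outside [0, 8.5]); the 28×18 cube at (14.5, -0.5) contributes its full rectangle; Taking the union: only the 28×18 cube at (14.5, -0.5) is present, so the union is just that shape — 1 connected region. Overall, the cross-section is a single solid region. The nearest boundary edge runs (42.50, -0.50)→(42.50, 17.50); distance from the point to it = 3.40 mm. The point is inside the cross-section and 3.40 mm from the nearest boundary — more than the 0.25 mm shell width (1 × 0.25), so it's in the infill interior.

infill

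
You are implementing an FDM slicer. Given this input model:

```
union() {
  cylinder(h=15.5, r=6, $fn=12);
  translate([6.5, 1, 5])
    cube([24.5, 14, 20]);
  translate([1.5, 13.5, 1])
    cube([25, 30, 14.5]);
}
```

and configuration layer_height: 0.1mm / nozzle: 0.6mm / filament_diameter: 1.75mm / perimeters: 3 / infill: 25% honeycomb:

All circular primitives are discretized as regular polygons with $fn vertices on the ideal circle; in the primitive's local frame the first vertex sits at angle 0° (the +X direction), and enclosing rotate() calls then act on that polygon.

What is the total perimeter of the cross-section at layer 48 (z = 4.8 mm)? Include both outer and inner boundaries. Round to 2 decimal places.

147.27 mm

At z = 4.8 mm: the cylinder: section is a regular 12-gon, circumradius r=6 (perimeter = 2·12·6.000·sin(180°/12) = 37.27 mm); the cube at (6.5, 1) is absent (z outside [5, 25]); the cube at (1.5, 13.5) (footprint 25×30) is included at this height (perimeter 110.00 mm); Combining (union): the 2 present regions are separate (no shared area or edge), so areas and boundary lengths simply add and each stays a separate island — boundary = 147.27 mm. Overall, the cross-section has 2 separate islands. Total boundary length (outer) = 147.27 mm.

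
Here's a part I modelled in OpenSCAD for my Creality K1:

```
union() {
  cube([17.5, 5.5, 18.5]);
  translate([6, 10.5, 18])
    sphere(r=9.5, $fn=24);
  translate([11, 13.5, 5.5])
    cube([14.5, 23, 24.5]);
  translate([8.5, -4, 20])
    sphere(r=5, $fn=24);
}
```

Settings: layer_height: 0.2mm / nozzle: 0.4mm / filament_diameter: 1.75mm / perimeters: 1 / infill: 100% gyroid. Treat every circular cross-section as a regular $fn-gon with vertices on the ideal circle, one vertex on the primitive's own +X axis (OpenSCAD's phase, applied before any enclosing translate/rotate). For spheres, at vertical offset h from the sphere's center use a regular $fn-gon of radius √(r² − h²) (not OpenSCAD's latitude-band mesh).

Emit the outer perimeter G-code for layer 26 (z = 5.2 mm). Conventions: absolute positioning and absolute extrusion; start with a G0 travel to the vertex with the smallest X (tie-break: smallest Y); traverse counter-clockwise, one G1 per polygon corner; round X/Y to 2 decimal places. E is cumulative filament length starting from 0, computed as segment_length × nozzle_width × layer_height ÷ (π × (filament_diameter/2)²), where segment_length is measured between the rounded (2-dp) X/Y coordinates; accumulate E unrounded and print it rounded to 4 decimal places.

At z = 5.2 mm: the cube (footprint 17.5×5.5) is included at this height; the sphere at (6, 10.5) is absent (|z−center|=12.800 > r=9.5); the cube at (11, 13.5) does not reach this height (z outside [5.5, 30]); the sphere at (8.5, -4) does not reach this height (|z−center|=14.800 > r=5); Taking the union: only the 17.5×5.5 cube is present, so the union is just that shape — 1 connected region. The outline is a single polygon with 4 vertices. Extrusion per mm of travel: 0.4 × 0.2 / (π × 0.875²) = 0.033260. Accumulating E over each segment gives final E = 1.5300.

G0 X0.00 Y0.00 Z5.20
G1 X17.50 Y0.00 E0.5821
G1 X17.50 Y5.50 E0.7650
G1 X0.00 Y5.50 E1.3470
G1 X0.00 Y0.00 E1.5300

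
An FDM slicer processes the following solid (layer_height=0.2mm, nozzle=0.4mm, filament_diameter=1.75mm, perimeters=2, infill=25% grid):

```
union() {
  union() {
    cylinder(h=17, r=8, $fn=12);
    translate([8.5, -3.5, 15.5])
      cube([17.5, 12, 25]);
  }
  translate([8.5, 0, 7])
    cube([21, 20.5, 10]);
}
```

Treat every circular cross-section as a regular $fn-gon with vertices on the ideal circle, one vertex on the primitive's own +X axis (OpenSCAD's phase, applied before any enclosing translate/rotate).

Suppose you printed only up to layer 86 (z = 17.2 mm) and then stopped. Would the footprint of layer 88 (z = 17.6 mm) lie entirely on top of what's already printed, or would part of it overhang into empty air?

entirely on top

Compare the two slices. At z = 17.2: the cylinder is absent (z outside [0, 17]); the 17.5×12 cube at (8.5, -3.5) contributes its full rectangle (area 210.00 mm²); Merging all regions: only the 17.5×12 cube at (8.5, -3.5) is present, so the union is just that shape — area = 210.00 mm²; the cube at (8.5, 0) does not reach this height (z outside [7, 17]); Combining (union): only the result so far is present, so the union is just that shape — area = 210.00 mm². At z = 17.6: the cylinder is absent (z outside [0, 17]); the cube at (8.5, -3.5) (footprint 17.5×12) is included at this height (area 210.00 mm²); Merging all regions: only the 17.5×12 cube at (8.5, -3.5) is present, so the union is just that shape — area = 210.00 mm²; the cube at (8.5, 0) does not reach this height (z outside [7, 17]); Merging all regions: only that combined region is present, so the union is just that shape — area = 210.00 mm². Checking containment: the cross-section at z = 17.6 is a subset of the cross-section at z = 17.2.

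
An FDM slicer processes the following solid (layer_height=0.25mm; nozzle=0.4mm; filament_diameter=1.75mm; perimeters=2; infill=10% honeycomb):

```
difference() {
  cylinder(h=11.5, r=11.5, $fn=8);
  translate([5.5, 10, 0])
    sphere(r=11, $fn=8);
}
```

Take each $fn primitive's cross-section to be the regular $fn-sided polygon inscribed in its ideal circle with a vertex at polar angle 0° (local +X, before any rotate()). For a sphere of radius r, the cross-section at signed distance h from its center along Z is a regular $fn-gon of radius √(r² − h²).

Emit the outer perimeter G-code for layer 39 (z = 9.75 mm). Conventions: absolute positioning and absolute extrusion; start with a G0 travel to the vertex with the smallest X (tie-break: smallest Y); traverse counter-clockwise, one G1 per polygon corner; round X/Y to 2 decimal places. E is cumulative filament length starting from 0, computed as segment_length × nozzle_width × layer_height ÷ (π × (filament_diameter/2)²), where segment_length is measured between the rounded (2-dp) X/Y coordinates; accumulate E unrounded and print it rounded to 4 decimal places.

At z = 9.75 mm: the cylinder: section is a regular 8-gon, circumradius r=11.5; the sphere at (5.5, 10): section is a regular 8-gon, circumradius = √(r²−h²) = √(11²−9.75²) = 5.093; After the difference (first − rest): starting from the r=11.5 cylinder, the r=11 sphere at (5.5, 10) partially overlaps it — only the 28.73 mm² overlap (of its 73.36 mm²) is removed, clipping the outline — 1 connected region. The outline is a single polygon with 12 vertices. Extrusion per mm of travel: 0.4 × 0.25 / (π × 0.875²) = 0.041575. Accumulating E over each segment gives final E = 3.0465.

G0 X-11.50 Y0.00 Z9.75
G1 X-8.13 Y-8.13 E0.3659
G1 X0.00 Y-11.50 E0.7318
G1 X8.13 Y-8.13 E1.0977
G1 X11.50 Y0.00 E1.4636
G1 X8.89 Y6.31 E1.7475
G1 X5.50 Y4.91 E1.9000
G1 X1.90 Y6.40 E2.0619
G1 X0.41 Y10.00 E2.2239
G1 X0.88 Y11.14 E2.2752
G1 X0.00 Y11.50 E2.3147
G1 X-8.13 Y8.13 E2.6806
G1 X-11.50 Y0.00 E3.0465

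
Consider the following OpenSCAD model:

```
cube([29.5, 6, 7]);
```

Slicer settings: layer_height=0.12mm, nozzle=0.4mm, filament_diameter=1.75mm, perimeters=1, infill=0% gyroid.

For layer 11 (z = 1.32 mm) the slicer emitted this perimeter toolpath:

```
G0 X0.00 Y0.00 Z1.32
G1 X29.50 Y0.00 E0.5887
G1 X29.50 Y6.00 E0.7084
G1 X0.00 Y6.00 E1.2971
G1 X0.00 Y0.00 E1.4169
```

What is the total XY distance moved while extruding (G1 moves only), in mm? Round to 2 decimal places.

Sum the Euclidean lengths of each G1 segment: total = 71.00 mm.

71.00 mm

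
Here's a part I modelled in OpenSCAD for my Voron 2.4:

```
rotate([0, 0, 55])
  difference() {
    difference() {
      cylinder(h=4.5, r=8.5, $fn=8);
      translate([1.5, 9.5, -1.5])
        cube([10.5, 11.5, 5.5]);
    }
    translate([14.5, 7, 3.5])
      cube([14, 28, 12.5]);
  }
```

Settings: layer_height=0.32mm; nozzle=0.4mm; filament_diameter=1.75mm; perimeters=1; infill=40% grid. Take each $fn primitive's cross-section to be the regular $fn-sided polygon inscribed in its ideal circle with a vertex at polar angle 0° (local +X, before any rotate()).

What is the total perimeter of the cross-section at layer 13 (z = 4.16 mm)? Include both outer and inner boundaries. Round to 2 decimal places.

At z = 4.16 mm: the cylinder: section is a regular 8-gon, circumradius r=8.5 (perimeter = 2·8·8.500·sin(180°/8) = 52.04 mm); the cube at (1.5, 9.5) does not reach this height (z outside [-1.5, 4]); Subtracting the remaining from the first: none of the subtracted shapes is present at this height, so the r=8.5 cylinder is unchanged — boundary = 52.04 mm; the cube at (14.5, 7) (footprint 14×28) is included at this height (perimeter 84.00 mm); After the difference (first − rest): starting from the result so far, the 14×28 cube at (14.5, 7) misses the remaining region (no effect) — boundary = 52.04 mm; (whole slice rotated 55° about Z — lengths, areas and connectivity unchanged). Overall, the cross-section is a single solid region. Total boundary length (outer) = 52.04 mm.

52.04 mm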